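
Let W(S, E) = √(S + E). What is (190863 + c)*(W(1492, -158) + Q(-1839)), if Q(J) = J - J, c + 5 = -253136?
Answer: -62278*√1334 ≈ -2.2746e+6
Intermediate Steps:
c = -253141 (c = -5 - 253136 = -253141)
W(S, E) = √(E + S)
Q(J) = 0
(190863 + c)*(W(1492, -158) + Q(-1839)) = (190863 - 253141)*(√(-158 + 1492) + 0) = -62278*(√1334 + 0) = -62278*√1334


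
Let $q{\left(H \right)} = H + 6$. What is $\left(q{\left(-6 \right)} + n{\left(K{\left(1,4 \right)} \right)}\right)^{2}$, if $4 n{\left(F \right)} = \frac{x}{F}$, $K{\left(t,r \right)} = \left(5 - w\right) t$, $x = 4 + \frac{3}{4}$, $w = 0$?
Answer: $\frac{361}{6400} \approx 0.056406$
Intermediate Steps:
$q{\left(H \right)} = 6 + H$
$x = \frac{19}{4}$ ($x = 4 + 3 \cdot \frac{1}{4} = 4 + \frac{3}{4} = \frac{19}{4} \approx 4.75$)
$K{\left(t,r \right)} = 5 t$ ($K{\left(t,r \right)} = \left(5 - 0\right) t = \left(5 + 0\right) t = 5 t$)
$n{\left(F \right)} = \frac{19}{16 F}$ ($n{\left(F \right)} = \frac{\frac{19}{4} \frac{1}{F}}{4} = \frac{19}{16 F}$)
$\left(q{\left(-6 \right)} + n{\left(K{\left(1,4 \right)} \right)}\right)^{2} = \left(\left(6 - 6\right) + \frac{19}{16 \cdot 5 \cdot 1}\right)^{2} = \left(0 + \frac{19}{16 \cdot 5}\right)^{2} = \left(0 + \frac{19}{16} \cdot \frac{1}{5}\right)^{2} = \left(0 + \frac{19}{80}\right)^{2} = \left(\frac{19}{80}\right)^{2} = \frac{361}{6400}$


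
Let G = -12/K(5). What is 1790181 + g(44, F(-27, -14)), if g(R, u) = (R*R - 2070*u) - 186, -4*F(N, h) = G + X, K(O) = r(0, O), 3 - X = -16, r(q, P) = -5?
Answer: 3606011/2 ≈ 1.8030e+6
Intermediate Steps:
X = 19 (X = 3 - 1*(-16) = 3 + 16 = 19)
K(O) = -5
G = 12/5 (G = -12/(-5) = -12*(-⅕) = 12/5 ≈ 2.4000)
F(N, h) = -107/20 (F(N, h) = -(12/5 + 19)/4 = -¼*107/5 = -107/20)
g(R, u) = -186 + R² - 2070*u (g(R, u) = (R² - 2070*u) - 186 = -186 + R² - 2070*u)
1790181 + g(44, F(-27, -14)) = 1790181 + (-186 + 44² - 2070*(-107/20)) = 1790181 + (-186 + 1936 + 22149/2) = 1790181 + 25649/2 = 3606011/2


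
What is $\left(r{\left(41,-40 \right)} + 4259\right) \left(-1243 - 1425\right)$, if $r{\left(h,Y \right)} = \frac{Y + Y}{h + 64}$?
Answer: $- \frac{238580564}{21} \approx -1.1361 \cdot 10^{7}$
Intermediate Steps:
$r{\left(h,Y \right)} = \frac{2 Y}{64 + h}$
$\left(r{\left(41,-40 \right)} + 4259\right) \left(-1243 - 1425\right) = \left(2 \left(-40\right) \frac{1}{64 + 41} + 4259\right) \left(-1243 - 1425\right) = \left(2 \left(-40\right) \frac{1}{105} + 4259\right) \left(-2668\right) = \left(- \frac{16}{21} + 4259\right) \left(-2668\right) = \frac{89423}{21} \left(-2668\right) = - \frac{238580564}{21}$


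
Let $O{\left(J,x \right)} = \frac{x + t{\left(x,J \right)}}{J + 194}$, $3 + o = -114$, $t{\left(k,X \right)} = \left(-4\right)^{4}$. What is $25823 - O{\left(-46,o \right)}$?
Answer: $\frac{3821665}{148} \approx 25822.0$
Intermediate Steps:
$t{\left(k,X \right)} = 256$
$o = -117$ ($o = -3 - 114 = -117$)
$O{\left(J,x \right)} = \frac{256 + x}{194 + J}$ ($O{\left(J,x \right)} = \frac{x + 256}{J + 194} = \frac{256 + x}{194 + J}$)
$25823 - O{\left(-46,o \right)} = 25823 - \frac{256 - 117}{194 - 46} = 25823 - \frac{1}{148} \cdot 139 = 25823 - \frac{139}{148} = \frac{3821665}{148}$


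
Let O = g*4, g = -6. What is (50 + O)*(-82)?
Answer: -2132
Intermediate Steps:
O = -24 (O = -6*4 = -24)
(50 + O)*(-82) = (50 - 24)*(-82) = 26*(-82) = -2132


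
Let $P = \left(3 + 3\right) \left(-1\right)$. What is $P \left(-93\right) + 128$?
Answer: $686$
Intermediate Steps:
$P = -6$ ($P = 6 \left(-1\right) = -6$)
$P \left(-93\right) + 128 = \left(-6\right) \left(-93\right) + 128 = 558 + 128 = 686$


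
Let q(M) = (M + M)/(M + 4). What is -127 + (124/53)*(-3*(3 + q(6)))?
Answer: -41467/265 ≈ -156.48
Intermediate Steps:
q(M) = 2*M/(4 + M) (q(M) = (2*M)/(4 + M) = 2*M/(4 + M))
-127 + (124/53)*(-3*(3 + q(6))) = -127 + (124/53)*(-3*(3 + 2*6/(4 + 6))) = -127 + (124*(1/53))*(-3*(3 + 2*6/10)) = -127 + 124*(-3*(3 + 2*6*(⅒)))/53 = -127 + 124*(-3*(3 + 6/5))/53 = -127 + 124*(-3*21/5)/53 = -127 + (124/53)*(-63/5) = -127 - 7812/265 = -41467/265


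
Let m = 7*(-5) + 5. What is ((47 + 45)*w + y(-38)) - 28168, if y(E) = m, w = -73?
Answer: -34914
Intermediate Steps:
m = -30 (m = -35 + 5 = -30)
y(E) = -30
((47 + 45)*w + y(-38)) - 28168 = ((47 + 45)*(-73) - 30) - 28168 = (92*(-73) - 30) - 28168 = (-6716 - 30) - 28168 = -6746 - 28168 = -34914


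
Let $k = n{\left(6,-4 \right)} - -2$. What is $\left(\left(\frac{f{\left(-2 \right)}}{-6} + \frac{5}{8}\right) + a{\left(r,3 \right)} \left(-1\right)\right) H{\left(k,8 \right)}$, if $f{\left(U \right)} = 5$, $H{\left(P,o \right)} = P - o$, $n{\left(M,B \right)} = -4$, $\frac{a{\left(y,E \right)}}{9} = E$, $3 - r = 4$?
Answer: $\frac{3265}{12} \approx 272.08$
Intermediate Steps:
$r = -1$ ($r = 3 - 4 = -1$)
$a{\left(y,E \right)} = 9 E$
$k = -2$ ($k = -4 - -2 = -4 + 2 = -2$)
$\left(\left(\frac{f{\left(-2 \right)}}{-6} + \frac{5}{8}\right) + a{\left(r,3 \right)} \left(-1\right)\right) H{\left(k,8 \right)} = \left(\left(\frac{5}{-6} + \frac{5}{8}\right) + 9 \cdot 3 \left(-1\right)\right) \left(-2 - 8\right) = \left(\left(5 \left(- \frac{1}{6}\right) + 5 \cdot \frac{1}{8}\right) + 27 \left(-1\right)\right) \left(-2 - 8\right) = \left(\left(- \frac{5}{6} + \frac{5}{8}\right) - 27\right) \left(-10\right) = \left(- \frac{5}{24} - 27\right) \left(-10\right) = \left(- \frac{653}{24}\right) \left(-10\right) = \frac{3265}{12}$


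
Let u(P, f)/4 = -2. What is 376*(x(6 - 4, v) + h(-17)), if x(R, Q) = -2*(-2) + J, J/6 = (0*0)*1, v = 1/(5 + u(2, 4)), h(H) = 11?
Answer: 5640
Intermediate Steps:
u(P, f) = -8 (u(P, f) = 4*(-2) = -8)
v = -1/3 (v = 1/(5 - 8) = 1/(-3) = -1/3 ≈ -0.33333)
J = 0 (J = 6*((0*0)*1) = 6*(0*1) = 6*0 = 0)
x(R, Q) = 4 (x(R, Q) = -2*(-2) + 0 = 4 + 0 = 4)
376*(x(6 - 4, v) + h(-17)) = 376*(4 + 11) = 376*15 = 5640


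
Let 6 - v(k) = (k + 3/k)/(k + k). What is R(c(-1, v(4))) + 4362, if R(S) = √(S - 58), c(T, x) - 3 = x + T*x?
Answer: 4362 + I*√55 ≈ 4362.0 + 7.4162*I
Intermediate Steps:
v(k) = 6 - (k + 3/k)/(2*k) (v(k) = 6 - (k + 3/k)/(k + k) = 6 - (k + 3/k)/(2*k))
c(T, x) = 3 + x + T*x (c(T, x) = 3 + (x + T*x) = 3 + x + T*x)
R(S) = √(-58 + S)
R(c(-1, v(4))) + 4362 = √(-58 + (3 + (11/2 - 3/2/4²) - (11/2 - 3/2/4²))) + 4362 = √(-58 + (3 + (11/2 - 3/2*1/16) - (11/2 - 3/2*1/16))) + 4362 = √(-58 + (3 + (11/2 - 3/32) - (11/2 - 3/32))) + 4362 = √(-58 + (3 + 173/32 - 1*173/32)) + 4362 = √(-58 + (3 + 173/32 - 173/32)) + 4362 = √(-58 + 3) + 4362 = √(-55) + 4362 = I*√55 + 4362 = 4362 + I*√55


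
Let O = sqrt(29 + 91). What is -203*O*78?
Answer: -31668*sqrt(30) ≈ -1.7345e+5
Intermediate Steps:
O = 2*sqrt(30) (O = sqrt(120) = 2*sqrt(30) ≈ 10.954)
-203*O*78 = -406*sqrt(30)*78 = -31668*sqrt(30)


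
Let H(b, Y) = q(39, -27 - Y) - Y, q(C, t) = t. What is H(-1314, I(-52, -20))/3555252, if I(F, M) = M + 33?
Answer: -53/3555252 ≈ -1.4908e-5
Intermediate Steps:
I(F, M) = 33 + M
H(b, Y) = -27 - 2*Y (H(b, Y) = (-27 - Y) - Y = -27 - 2*Y)
H(-1314, I(-52, -20))/3555252 = (-27 - 2*(33 - 20))/3555252 = (-27 - 2*13)*(1/3555252) = (-27 - 26)*(1/3555252) = -53*1/3555252 = -53/3555252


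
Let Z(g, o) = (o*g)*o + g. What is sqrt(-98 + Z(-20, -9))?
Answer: I*sqrt(1738) ≈ 41.689*I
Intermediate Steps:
Z(g, o) = g + g*o**2 (Z(g, o) = (g*o)*o + g = g*o**2 + g = g + g*o**2)
sqrt(-98 + Z(-20, -9)) = sqrt(-98 - 20*(1 + (-9)**2)) = sqrt(-98 - 20*(1 + 81)) = sqrt(-98 - 20*82) = sqrt(-98 - 1640) = sqrt(-1738) = I*sqrt(1738)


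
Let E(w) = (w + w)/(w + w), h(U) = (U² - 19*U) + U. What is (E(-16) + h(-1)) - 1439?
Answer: -1419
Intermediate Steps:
h(U) = U² - 18*U
E(w) = 1 (E(w) = (2*w)/((2*w)) = (2*w)*(1/(2*w)) = 1)
(E(-16) + h(-1)) - 1439 = (1 - (-18 - 1)) - 1439 = (1 - 1*(-19)) - 1439 = (1 + 19) - 1439 = 20 - 1439 = -1419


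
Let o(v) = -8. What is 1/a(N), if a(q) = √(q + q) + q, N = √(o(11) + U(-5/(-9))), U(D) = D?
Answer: 3/(I*√67 + √6*67^(¼)*√I) ≈ 0.075373 - 0.19987*I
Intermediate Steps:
N = I*√67/3 (N = √(-8 - 5/(-9)) = √(-8 - 5*(-⅑)) = √(-8 + 5/9) = √(-67/9) = I*√67/3 ≈ 2.7285*I)
a(q) = q + √2*√q (a(q) = √(2*q) + q = √2*√q + q = q + √2*√q)
1/a(N) = 1/(I*√67/3 + √2*√(I*√67/3)) = 1/(I*√67/3 + √2*(√3*67^(¼)*√I/3)) = 1/(I*√67/3 + √6*67^(¼)*√I/3)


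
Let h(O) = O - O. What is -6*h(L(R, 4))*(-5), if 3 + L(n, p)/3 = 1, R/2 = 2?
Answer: 0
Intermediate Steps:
R = 4 (R = 2*2 = 4)
L(n, p) = -6 (L(n, p) = -9 + 3*1 = -9 + 3 = -6)
h(O) = 0
-6*h(L(R, 4))*(-5) = -6*0*(-5) = 0*(-5) = 0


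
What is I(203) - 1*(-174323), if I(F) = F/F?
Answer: 174324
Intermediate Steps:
I(F) = 1
I(203) - 1*(-174323) = 1 - 1*(-174323) = 1 + 174323 = 174324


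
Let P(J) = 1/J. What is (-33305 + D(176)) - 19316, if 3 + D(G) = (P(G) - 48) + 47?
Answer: -9261999/176 ≈ -52625.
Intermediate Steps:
D(G) = -4 + 1/G (D(G) = -3 + ((1/G - 48) + 47) = -3 + ((-48 + 1/G) + 47) = -3 + (-1 + 1/G) = -4 + 1/G)
(-33305 + D(176)) - 19316 = (-33305 + (-4 + 1/176)) - 19316 = (-33305 - 703/176) - 19316 = -5862383/176 - 19316 = -9261999/176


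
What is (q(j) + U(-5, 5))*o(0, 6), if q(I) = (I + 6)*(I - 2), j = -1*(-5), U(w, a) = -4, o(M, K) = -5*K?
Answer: -870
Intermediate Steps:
j = 5
q(I) = (-2 + I)*(6 + I) (q(I) = (6 + I)*(-2 + I) = (-2 + I)*(6 + I))
(q(j) + U(-5, 5))*o(0, 6) = ((-12 + 5**2 + 4*5) - 4)*(-5*6) = ((-12 + 25 + 20) - 4)*(-30) = (33 - 4)*(-30) = 29*(-30) = -870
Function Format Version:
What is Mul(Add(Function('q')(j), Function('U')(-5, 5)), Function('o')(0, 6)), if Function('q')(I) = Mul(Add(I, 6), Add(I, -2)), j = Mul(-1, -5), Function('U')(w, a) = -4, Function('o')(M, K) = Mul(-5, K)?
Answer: -870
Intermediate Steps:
j = 5
Function('q')(I) = Mul(Add(-2, I), Add(6, I)) (Function('q')(I) = Mul(Add(6, I), Add(-2, I)) = Mul(Add(-2, I), Add(6, I)))
Mul(Add(Function('q')(j), Function('U')(-5, 5)), Function('o')(0, 6)) = Mul(Add(Add(-12, Pow(5, 2), Mul(4, 5)), -4), Mul(-5, 6)) = Mul(Add(Add(-12, 25, 20), -4), -30) = Mul(Add(33, -4), -30) = Mul(29, -30) = -870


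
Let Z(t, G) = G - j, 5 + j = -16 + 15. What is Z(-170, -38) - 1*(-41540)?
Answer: 41508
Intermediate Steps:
j = -6 (j = -5 + (-16 + 15) = -5 - 1 = -6)
Z(t, G) = 6 + G (Z(t, G) = G - 1*(-6) = G + 6 = 6 + G)
Z(-170, -38) - 1*(-41540) = (6 - 38) - 1*(-41540) = -32 + 41540 = 41508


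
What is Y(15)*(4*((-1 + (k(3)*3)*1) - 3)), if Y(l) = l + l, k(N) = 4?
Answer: 960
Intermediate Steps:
Y(l) = 2*l
Y(15)*(4*((-1 + (k(3)*3)*1) - 3)) = (2*15)*(4*((-1 + (4*3)*1) - 3)) = 30*(4*((-1 + 12*1) - 3)) = 30*(4*((-1 + 12) - 3)) = 30*(4*(11 - 3)) = 30*(4*8) = 30*32 = 960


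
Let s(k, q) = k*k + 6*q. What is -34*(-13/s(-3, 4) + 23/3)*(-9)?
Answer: 24480/11 ≈ 2225.5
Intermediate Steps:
s(k, q) = k**2 + 6*q
-34*(-13/s(-3, 4) + 23/3)*(-9) = -34*(-13/((-3)**2 + 6*4) + 23/3)*(-9) = -34*(-13/(9 + 24) + 23*(1/3))*(-9) = -34*(-13/33 + 23/3)*(-9) = -34*80/11*(-9) = -2720/11*(-9) = 24480/11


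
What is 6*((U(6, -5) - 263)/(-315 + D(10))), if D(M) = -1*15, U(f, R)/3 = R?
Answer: 278/55 ≈ 5.0545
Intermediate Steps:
U(f, R) = 3*R
D(M) = -15
6*((U(6, -5) - 263)/(-315 + D(10))) = 6*((3*(-5) - 263)/(-315 - 15)) = 6*((-15 - 263)/(-330)) = 6*(-278*(-1/330)) = 6*(139/165) = 278/55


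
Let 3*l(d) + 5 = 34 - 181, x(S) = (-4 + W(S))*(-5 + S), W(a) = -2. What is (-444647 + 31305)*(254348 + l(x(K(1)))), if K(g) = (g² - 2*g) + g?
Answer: -315335305064/3 ≈ -1.0511e+11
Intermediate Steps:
K(g) = g² - g
x(S) = 30 - 6*S (x(S) = (-4 - 2)*(-5 + S) = -6*(-5 + S) = 30 - 6*S)
l(d) = -152/3 (l(d) = -5/3 + (34 - 181)/3 = -5/3 + (⅓)*(-147) = -5/3 - 49 = -152/3)
(-444647 + 31305)*(254348 + l(x(K(1)))) = (-444647 + 31305)*(254348 - 152/3) = -413342*762892/3 = -315335305064/3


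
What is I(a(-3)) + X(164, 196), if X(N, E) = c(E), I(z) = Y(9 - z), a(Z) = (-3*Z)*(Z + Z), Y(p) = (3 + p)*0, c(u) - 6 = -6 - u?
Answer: -196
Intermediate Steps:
c(u) = -u (c(u) = 6 + (-6 - u) = -u)
Y(p) = 0
a(Z) = -6*Z**2 (a(Z) = (-3*Z)*(2*Z) = -6*Z**2)
I(z) = 0
X(N, E) = -E
I(a(-3)) + X(164, 196) = 0 - 1*196 = 0 - 196 = -196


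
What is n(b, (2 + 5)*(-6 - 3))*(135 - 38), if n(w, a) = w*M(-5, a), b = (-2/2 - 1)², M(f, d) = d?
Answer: -24444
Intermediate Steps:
b = 4 (b = (-2*½ - 1)² = (-1 - 1)² = (-2)² = 4)
n(w, a) = a*w (n(w, a) = w*a = a*w)
n(b, (2 + 5)*(-6 - 3))*(135 - 38) = (((2 + 5)*(-6 - 3))*4)*(135 - 38) = ((7*(-9))*4)*97 = -63*4*97 = -252*97 = -24444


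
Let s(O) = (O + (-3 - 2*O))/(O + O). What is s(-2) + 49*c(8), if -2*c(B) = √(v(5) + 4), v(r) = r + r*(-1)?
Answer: -195/4 ≈ -48.750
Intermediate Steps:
v(r) = 0 (v(r) = r - r = 0)
s(O) = (-3 - O)/(2*O) (s(O) = (-3 - O)/((2*O)) = (-3 - O)*(1/(2*O)) = (-3 - O)/(2*O))
c(B) = -1 (c(B) = -√(0 + 4)/2 = -√4/2 = -½*2 = -1)
s(-2) + 49*c(8) = (½)*(-3 - 1*(-2))/(-2) + 49*(-1) = (½)*(-½)*(-3 + 2) - 49 = (½)*(-½)*(-1) - 49 = ¼ - 49 = -195/4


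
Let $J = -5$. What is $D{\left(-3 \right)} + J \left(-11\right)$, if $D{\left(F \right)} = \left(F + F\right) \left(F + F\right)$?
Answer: $91$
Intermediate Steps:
$D{\left(F \right)} = 4 F^{2}$ ($D{\left(F \right)} = 2 F 2 F = 4 F^{2}$)
$D{\left(-3 \right)} + J \left(-11\right) = 4 \left(-3\right)^{2} - -55 = 4 \cdot 9 + 55 = 36 + 55 = 91$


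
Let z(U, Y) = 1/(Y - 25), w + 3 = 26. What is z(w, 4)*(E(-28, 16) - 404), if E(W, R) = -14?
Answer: 418/21 ≈ 19.905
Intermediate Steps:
w = 23 (w = -3 + 26 = 23)
z(U, Y) = 1/(-25 + Y)
z(w, 4)*(E(-28, 16) - 404) = (-14 - 404)/(-25 + 4) = -418/(-21) = -1/21*(-418) = 418/21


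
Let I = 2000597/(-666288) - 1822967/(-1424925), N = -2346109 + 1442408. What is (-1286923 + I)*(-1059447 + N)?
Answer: 66628139003436567090347/26372511900 ≈ 2.5264e+12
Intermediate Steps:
N = -903701
I = -181786627081/105490047600 (I = 2000597*(-1/666288) - 1822967*(-1/1424925) = -2000597/666288 + 1822967/1424925 = -181786627081/105490047600 ≈ -1.7233)
(-1286923 + I)*(-1059447 + N) = (-1286923 - 181786627081/105490047600)*(-1059447 - 903701) = -135757750314161881/105490047600*(-1963148) = 66628139003436567090347/26372511900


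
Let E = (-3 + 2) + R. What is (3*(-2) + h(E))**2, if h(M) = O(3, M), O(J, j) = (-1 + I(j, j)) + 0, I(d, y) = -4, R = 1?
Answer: 121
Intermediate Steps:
E = 0 (E = (-3 + 2) + 1 = -1 + 1 = 0)
O(J, j) = -5 (O(J, j) = (-1 - 4) + 0 = -5 + 0 = -5)
h(M) = -5
(3*(-2) + h(E))**2 = (3*(-2) - 5)**2 = (-6 - 5)**2 = (-11)**2 = 121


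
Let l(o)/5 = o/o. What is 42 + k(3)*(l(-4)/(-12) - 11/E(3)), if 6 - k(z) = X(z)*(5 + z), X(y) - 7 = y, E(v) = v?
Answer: 2065/6 ≈ 344.17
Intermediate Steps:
X(y) = 7 + y
l(o) = 5 (l(o) = 5*(o/o) = 5*1 = 5)
k(z) = 6 - (5 + z)*(7 + z) (k(z) = 6 - (7 + z)*(5 + z) = 6 - (5 + z)*(7 + z))
42 + k(3)*(l(-4)/(-12) - 11/E(3)) = 42 + (-29 - 1*3**2 - 12*3)*(5/(-12) - 11/3) = 42 + (-29 - 1*9 - 36)*(5*(-1/12) - 11*1/3) = 42 + (-29 - 9 - 36)*(-5/12 - 11/3) = 42 - 74*(-49/12) = 42 + 1813/6 = 2065/6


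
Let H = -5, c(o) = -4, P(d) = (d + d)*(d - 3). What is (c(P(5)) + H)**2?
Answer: 81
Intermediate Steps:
P(d) = 2*d*(-3 + d) (P(d) = (2*d)*(-3 + d) = 2*d*(-3 + d))
(c(P(5)) + H)**2 = (-4 - 5)**2 = (-9)**2 = 81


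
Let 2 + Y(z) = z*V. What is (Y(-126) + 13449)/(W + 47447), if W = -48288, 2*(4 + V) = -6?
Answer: -14329/841 ≈ -17.038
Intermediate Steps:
V = -7 (V = -4 + (½)*(-6) = -4 - 3 = -7)
Y(z) = -2 - 7*z (Y(z) = -2 + z*(-7) = -2 - 7*z)
(Y(-126) + 13449)/(W + 47447) = ((-2 - 7*(-126)) + 13449)/(-48288 + 47447) = ((-2 + 882) + 13449)/(-841) = (880 + 13449)*(-1/841) = 14329*(-1/841) = -14329/841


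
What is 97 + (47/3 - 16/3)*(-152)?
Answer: -4421/3 ≈ -1473.7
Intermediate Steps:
97 + (47/3 - 16/3)*(-152) = 97 + (31/3)*(-152) = 97 - 4712/3 = -4421/3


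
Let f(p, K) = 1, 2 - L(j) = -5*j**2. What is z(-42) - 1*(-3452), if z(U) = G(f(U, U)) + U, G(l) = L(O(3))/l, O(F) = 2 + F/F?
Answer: 3457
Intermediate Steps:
O(F) = 3 (O(F) = 2 + 1 = 3)
L(j) = 2 + 5*j**2 (L(j) = 2 - (-5)*j**2 = 2 + 5*j**2)
G(l) = 47/l (G(l) = (2 + 5*3**2)/l = (2 + 5*9)/l = (2 + 45)/l = 47/l)
z(U) = 47 + U (z(U) = 47/1 + U = 47*1 + U = 47 + U)
z(-42) - 1*(-3452) = (47 - 42) - 1*(-3452) = 5 + 3452 = 3457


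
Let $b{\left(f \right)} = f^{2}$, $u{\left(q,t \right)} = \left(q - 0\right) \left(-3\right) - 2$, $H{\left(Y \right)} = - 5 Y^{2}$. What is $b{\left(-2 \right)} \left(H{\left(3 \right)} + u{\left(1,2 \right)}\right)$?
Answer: $-200$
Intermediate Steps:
$u{\left(q,t \right)} = -2 - 3 q$ ($u{\left(q,t \right)} = \left(q + 0\right) \left(-3\right) - 2 = q \left(-3\right) - 2 = - 3 q - 2 = -2 - 3 q$)
$b{\left(-2 \right)} \left(H{\left(3 \right)} + u{\left(1,2 \right)}\right) = \left(-2\right)^{2} \left(- 5 \cdot 3^{2} - 5\right) = 4 \left(\left(-5\right) 9 - 5\right) = 4 \left(-45 - 5\right) = 4 \left(-50\right) = -200$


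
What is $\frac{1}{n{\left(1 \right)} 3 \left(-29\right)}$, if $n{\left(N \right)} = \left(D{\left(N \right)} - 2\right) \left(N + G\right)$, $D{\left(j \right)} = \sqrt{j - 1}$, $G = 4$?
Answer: $\frac{1}{870} \approx 0.0011494$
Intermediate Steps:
$D{\left(j \right)} = \sqrt{-1 + j}$
$n{\left(N \right)} = \left(-2 + \sqrt{-1 + N}\right) \left(4 + N\right)$ ($n{\left(N \right)} = \left(\sqrt{-1 + N} - 2\right) \left(N + 4\right) = \left(-2 + \sqrt{-1 + N}\right) \left(4 + N\right)$)
$\frac{1}{n{\left(1 \right)} 3 \left(-29\right)} = \frac{1}{\left(-8 - 2 + 4 \sqrt{-1 + 1} + 1 \sqrt{-1 + 1}\right) 3 \left(-29\right)} = \frac{1}{\left(-8 - 2 + 4 \sqrt{0} + 1 \sqrt{0}\right) 3 \left(-29\right)} = \frac{1}{\left(-8 - 2 + 4 \cdot 0 + 1 \cdot 0\right) 3 \left(-29\right)} = \frac{1}{\left(-8 - 2 + 0 + 0\right) 3 \left(-29\right)} = \frac{1}{\left(-10\right) 3 \left(-29\right)} = \frac{1}{\left(-30\right) \left(-29\right)} = \frac{1}{870}$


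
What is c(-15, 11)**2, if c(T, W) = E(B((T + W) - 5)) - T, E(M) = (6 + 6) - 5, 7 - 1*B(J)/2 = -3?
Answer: 484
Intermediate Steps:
B(J) = 20 (B(J) = 14 - 2*(-3) = 14 + 6 = 20)
E(M) = 7 (E(M) = 12 - 5 = 7)
c(T, W) = 7 - T
c(-15, 11)**2 = (7 - 1*(-15))**2 = (7 + 15)**2 = 22**2 = 484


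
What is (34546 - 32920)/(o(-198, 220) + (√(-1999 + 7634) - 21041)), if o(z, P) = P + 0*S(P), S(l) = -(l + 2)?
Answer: -5642491/72251401 - 1897*√115/72251401 ≈ -0.078377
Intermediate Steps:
S(l) = -2 - l (S(l) = -(2 + l) = -2 - l)
o(z, P) = P (o(z, P) = P + 0*(-2 - P) = P + 0 = P)
(34546 - 32920)/(o(-198, 220) + (√(-1999 + 7634) - 21041)) = (34546 - 32920)/(220 + (√(-1999 + 7634) - 21041)) = 1626/(220 + (√5635 - 21041)) = 1626/(220 + (7*√115 - 21041)) = 1626/(220 + (-21041 + 7*√115)) = 1626/(-20821 + 7*√115)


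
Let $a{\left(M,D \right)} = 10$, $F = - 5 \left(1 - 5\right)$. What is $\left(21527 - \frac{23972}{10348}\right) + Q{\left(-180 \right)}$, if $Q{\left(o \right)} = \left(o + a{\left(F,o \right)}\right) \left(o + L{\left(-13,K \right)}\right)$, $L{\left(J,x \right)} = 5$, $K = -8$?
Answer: $\frac{10203662}{199} \approx 51275.0$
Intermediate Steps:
$F = 20$ ($F = \left(-5\right) \left(-4\right) = 20$)
$Q{\left(o \right)} = \left(5 + o\right) \left(10 + o\right)$ ($Q{\left(o \right)} = \left(o + 10\right) \left(o + 5\right) = \left(10 + o\right) \left(5 + o\right) = \left(5 + o\right) \left(10 + o\right)$)
$\left(21527 - \frac{23972}{10348}\right) + Q{\left(-180 \right)} = \left(21527 - \frac{23972}{10348}\right) + \left(50 + \left(-180\right)^{2} + 15 \left(-180\right)\right) = \left(21527 - \frac{461}{199}\right) + \left(50 + 32400 - 2700\right) = \left(21527 - \frac{461}{199}\right) + 29750 = \frac{4283412}{199} + 29750 = \frac{10203662}{199}$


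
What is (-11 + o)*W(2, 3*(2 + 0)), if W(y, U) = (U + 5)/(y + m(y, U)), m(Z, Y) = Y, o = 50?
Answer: 429/8 ≈ 53.625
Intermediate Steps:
W(y, U) = (5 + U)/(U + y) (W(y, U) = (U + 5)/(y + U) = (5 + U)/(U + y))
(-11 + o)*W(2, 3*(2 + 0)) = (-11 + 50)*((5 + 3*(2 + 0))/(3*(2 + 0) + 2)) = 39*((5 + 3*2)/(3*2 + 2)) = 39*((5 + 6)/(6 + 2)) = 39*(11/8) = 429/8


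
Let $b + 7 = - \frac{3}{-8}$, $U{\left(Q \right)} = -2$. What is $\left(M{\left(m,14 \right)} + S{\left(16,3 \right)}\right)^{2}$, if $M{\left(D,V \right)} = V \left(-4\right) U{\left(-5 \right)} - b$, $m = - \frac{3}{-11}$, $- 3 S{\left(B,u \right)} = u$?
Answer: $\frac{885481}{64} \approx 13836.0$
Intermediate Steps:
$S{\left(B,u \right)} = - \frac{u}{3}$
$b = - \frac{53}{8}$ ($b = -7 - \frac{3}{-8} = -7 - - \frac{3}{8} = -7 + \frac{3}{8} = - \frac{53}{8} \approx -6.625$)
$m = \frac{3}{11}$ ($m = \left(-3\right) \left(- \frac{1}{11}\right) = \frac{3}{11} \approx 0.27273$)
$M{\left(D,V \right)} = \frac{53}{8} + 8 V$ ($M{\left(D,V \right)} = V \left(-4\right) \left(-2\right) - - \frac{53}{8} = - 4 V \left(-2\right) + \frac{53}{8} = 8 V + \frac{53}{8} = \frac{53}{8} + 8 V$)
$\left(M{\left(m,14 \right)} + S{\left(16,3 \right)}\right)^{2} = \left(\left(\frac{53}{8} + 8 \cdot 14\right) - 1\right)^{2} = \left(\left(\frac{53}{8} + 112\right) - 1\right)^{2} = \left(\frac{949}{8} - 1\right)^{2} = \left(\frac{941}{8}\right)^{2} = \frac{885481}{64}$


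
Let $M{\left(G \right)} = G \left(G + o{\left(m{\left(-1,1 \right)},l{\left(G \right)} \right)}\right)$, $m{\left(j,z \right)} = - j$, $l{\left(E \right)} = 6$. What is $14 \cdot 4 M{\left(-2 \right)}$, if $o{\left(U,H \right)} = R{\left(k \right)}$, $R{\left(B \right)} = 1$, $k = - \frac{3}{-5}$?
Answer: $112$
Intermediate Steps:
$k = \frac{3}{5}$ ($k = \left(-3\right) \left(- \frac{1}{5}\right) = \frac{3}{5} \approx 0.6$)
$o{\left(U,H \right)} = 1$
$M{\left(G \right)} = G \left(1 + G\right)$ ($M{\left(G \right)} = G \left(G + 1\right) = G \left(1 + G\right)$)
$14 \cdot 4 M{\left(-2 \right)} = 14 \cdot 4 \left(- 2 \left(1 - 2\right)\right) = 56 \left(\left(-2\right) \left(-1\right)\right) = 56 \cdot 2 = 112$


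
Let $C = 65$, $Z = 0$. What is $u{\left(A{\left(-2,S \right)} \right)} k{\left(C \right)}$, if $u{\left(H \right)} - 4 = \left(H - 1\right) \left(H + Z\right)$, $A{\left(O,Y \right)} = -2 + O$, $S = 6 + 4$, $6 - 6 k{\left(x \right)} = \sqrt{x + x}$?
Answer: $24 - 4 \sqrt{130} \approx -21.607$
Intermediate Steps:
$k{\left(x \right)} = 1 - \frac{\sqrt{2} \sqrt{x}}{6}$ ($k{\left(x \right)} = 1 - \frac{\sqrt{x + x}}{6} = 1 - \frac{\sqrt{2 x}}{6} = 1 - \frac{\sqrt{2} \sqrt{x}}{6}$)
$S = 10$
$u{\left(H \right)} = 4 + H \left(-1 + H\right)$ ($u{\left(H \right)} = 4 + \left(H - 1\right) \left(H + 0\right) = 4 + \left(-1 + H\right) H = 4 + H \left(-1 + H\right)$)
$u{\left(A{\left(-2,S \right)} \right)} k{\left(C \right)} = \left(4 + \left(-2 - 2\right)^{2} - \left(-2 - 2\right)\right) \left(1 - \frac{\sqrt{2} \sqrt{65}}{6}\right) = \left(4 + \left(-4\right)^{2} - -4\right) \left(1 - \frac{\sqrt{130}}{6}\right) = \left(4 + 16 + 4\right) \left(1 - \frac{\sqrt{130}}{6}\right) = 24 \left(1 - \frac{\sqrt{130}}{6}\right) = 24 - 4 \sqrt{130}$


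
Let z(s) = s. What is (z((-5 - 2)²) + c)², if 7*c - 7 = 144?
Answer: 244036/49 ≈ 4980.3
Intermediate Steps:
c = 151/7 (c = 1 + (⅐)*144 = 1 + 144/7 = 151/7 ≈ 21.571)
(z((-5 - 2)²) + c)² = ((-5 - 2)² + 151/7)² = ((-7)² + 151/7)² = (49 + 151/7)² = (494/7)² = 244036/49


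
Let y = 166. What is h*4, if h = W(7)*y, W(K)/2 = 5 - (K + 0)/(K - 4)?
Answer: 10624/3 ≈ 3541.3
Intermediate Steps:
W(K) = 10 - 2*K/(-4 + K) (W(K) = 2*(5 - (K + 0)/(K - 4)) = 2*(5 - K/(-4 + K)) = 10 - 2*K/(-4 + K))
h = 2656/3 (h = (8*(-5 + 7)/(-4 + 7))*166 = (8*2/3)*166 = (8*(1/3)*2)*166 = (16/3)*166 = 2656/3 ≈ 885.33)
h*4 = (2656/3)*4 = 10624/3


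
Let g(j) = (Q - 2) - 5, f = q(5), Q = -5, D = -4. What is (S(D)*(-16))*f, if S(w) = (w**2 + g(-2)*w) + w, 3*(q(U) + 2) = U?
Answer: 320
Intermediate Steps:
q(U) = -2 + U/3
f = -1/3 (f = -2 + (1/3)*5 = -2 + 5/3 = -1/3 ≈ -0.33333)
g(j) = -12 (g(j) = (-5 - 2) - 5 = -7 - 5 = -12)
S(w) = w**2 - 11*w (S(w) = (w**2 - 12*w) + w = w**2 - 11*w)
(S(D)*(-16))*f = (-4*(-11 - 4)*(-16))*(-1/3) = (-4*(-15)*(-16))*(-1/3) = (60*(-16))*(-1/3) = -960*(-1/3) = 320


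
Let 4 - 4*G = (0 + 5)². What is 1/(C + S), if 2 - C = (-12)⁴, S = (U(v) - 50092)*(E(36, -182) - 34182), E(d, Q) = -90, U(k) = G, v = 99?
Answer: 1/1716912218 ≈ 5.8244e-10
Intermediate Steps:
G = -21/4 (G = 1 - (0 + 5)²/4 = 1 - ¼*5² = 1 - ¼*25 = 1 - 25/4 = -21/4 ≈ -5.2500)
U(k) = -21/4
S = 1716932952 (S = (-21/4 - 50092)*(-90 - 34182) = -200389/4*(-34272) = 1716932952)
C = -20734 (C = 2 - 1*(-12)⁴ = 2 - 1*20736 = 2 - 20736 = -20734)
1/(C + S) = 1/(-20734 + 1716932952) = 1/1716912218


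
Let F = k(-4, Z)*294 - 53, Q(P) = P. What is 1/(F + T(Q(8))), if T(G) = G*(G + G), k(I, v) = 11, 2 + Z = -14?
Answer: 1/3309 ≈ 0.00030221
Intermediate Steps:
Z = -16 (Z = -2 - 14 = -16)
F = 3181 (F = 11*294 - 53 = 3234 - 53 = 3181)
T(G) = 2*G² (T(G) = G*(2*G) = 2*G²)
1/(F + T(Q(8))) = 1/(3181 + 2*8²) = 1/(3181 + 2*64) = 1/(3181 + 128) = 1/3309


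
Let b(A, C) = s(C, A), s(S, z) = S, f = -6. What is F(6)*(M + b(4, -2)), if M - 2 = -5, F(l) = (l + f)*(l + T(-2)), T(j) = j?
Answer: 0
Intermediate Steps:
b(A, C) = C
F(l) = (-6 + l)*(-2 + l) (F(l) = (l - 6)*(l - 2) = (-6 + l)*(-2 + l))
M = -3 (M = 2 - 5 = -3)
F(6)*(M + b(4, -2)) = (12 + 6**2 - 8*6)*(-3 - 2) = (12 + 36 - 48)*(-5) = 0*(-5) = 0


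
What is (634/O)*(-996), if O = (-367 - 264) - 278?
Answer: 210488/303 ≈ 694.68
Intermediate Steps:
O = -909 (O = -631 - 278 = -909)
(634/O)*(-996) = (634/(-909))*(-996) = (634*(-1/909))*(-996) = -634/909*(-996) = 210488/303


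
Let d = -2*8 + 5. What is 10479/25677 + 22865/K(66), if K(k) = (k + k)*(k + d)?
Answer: 14737381/4142556 ≈ 3.5576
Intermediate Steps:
d = -11 (d = -16 + 5 = -11)
K(k) = 2*k*(-11 + k) (K(k) = (k + k)*(k - 11) = (2*k)*(-11 + k) = 2*k*(-11 + k))
10479/25677 + 22865/K(66) = 10479/25677 + 22865/((2*66*(-11 + 66))) = 10479*(1/25677) + 22865/((2*66*55)) = 3493/8559 + 22865/7260 = 3493/8559 + 22865*(1/7260) = 3493/8559 + 4573/1452 = 14737381/4142556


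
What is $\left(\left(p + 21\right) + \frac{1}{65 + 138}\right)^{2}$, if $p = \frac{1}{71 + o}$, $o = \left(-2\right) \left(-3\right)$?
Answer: $\frac{2202706489}{4986289} \approx 441.75$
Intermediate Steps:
$o = 6$
$p = \frac{1}{77}$ ($p = \frac{1}{71 + 6} = \frac{1}{77} \approx 0.012987$)
$\left(\left(p + 21\right) + \frac{1}{65 + 138}\right)^{2} = \left(\left(\frac{1}{77} + 21\right) + \frac{1}{65 + 138}\right)^{2} = \left(\frac{1618}{77} + \frac{1}{203}\right)^{2} = \left(\frac{46933}{2233}\right)^{2} = \frac{2202706489}{4986289}$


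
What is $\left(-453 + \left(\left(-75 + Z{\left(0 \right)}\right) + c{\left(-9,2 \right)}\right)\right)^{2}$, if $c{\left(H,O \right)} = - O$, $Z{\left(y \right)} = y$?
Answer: $280900$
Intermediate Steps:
$\left(-453 + \left(\left(-75 + Z{\left(0 \right)}\right) + c{\left(-9,2 \right)}\right)\right)^{2} = \left(-453 + \left(\left(-75 + 0\right) - 2\right)\right)^{2} = \left(-453 - 77\right)^{2} = \left(-530\right)^{2} = 280900$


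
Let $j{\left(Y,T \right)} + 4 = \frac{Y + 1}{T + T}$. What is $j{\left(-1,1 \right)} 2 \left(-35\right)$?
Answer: $280$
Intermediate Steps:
$j{\left(Y,T \right)} = -4 + \frac{1 + Y}{2 T}$ ($j{\left(Y,T \right)} = -4 + \frac{Y + 1}{T + T} = -4 + \frac{1 + Y}{2 T}$)
$j{\left(-1,1 \right)} 2 \left(-35\right) = \frac{1 - 1 - 8}{2 \cdot 1} \cdot 2 \left(-35\right) = \frac{1}{2} \cdot 1 \left(1 - 1 - 8\right) 2 \left(-35\right) = \frac{1}{2} \cdot 1 \left(-8\right) 2 \left(-35\right) = \left(-4\right) 2 \left(-35\right) = \left(-8\right) \left(-35\right) = 280$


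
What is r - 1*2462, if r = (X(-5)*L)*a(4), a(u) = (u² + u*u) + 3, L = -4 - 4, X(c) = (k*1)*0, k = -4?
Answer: -2462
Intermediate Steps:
X(c) = 0 (X(c) = -4*1*0 = -4*0 = 0)
L = -8
a(u) = 3 + 2*u² (a(u) = (u² + u²) + 3 = 2*u² + 3 = 3 + 2*u²)
r = 0 (r = (0*(-8))*(3 + 2*4²) = 0*(3 + 2*16) = 0*(3 + 32) = 0*35 = 0)
r - 1*2462 = 0 - 1*2462 = 0 - 2462 = -2462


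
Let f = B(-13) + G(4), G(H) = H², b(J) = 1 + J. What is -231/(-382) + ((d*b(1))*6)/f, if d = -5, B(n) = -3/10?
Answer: -192933/59974 ≈ -3.2169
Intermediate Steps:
B(n) = -3/10 (B(n) = -3*⅒ = -3/10)
f = 157/10 (f = -3/10 + 4² = -3/10 + 16 = 157/10 ≈ 15.700)
-231/(-382) + ((d*b(1))*6)/f = -231/(-382) + (-5*(1 + 1)*6)/(157/10) = -231*(-1/382) + (-5*2*6)*(10/157) = 231/382 - 10*6*(10/157) = 231/382 - 60*10/157 = 231/382 - 600/157 = -192933/59974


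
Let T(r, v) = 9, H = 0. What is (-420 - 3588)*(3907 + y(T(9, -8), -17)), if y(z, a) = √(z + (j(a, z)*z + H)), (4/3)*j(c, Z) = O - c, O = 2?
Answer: -15659256 - 6012*√61 ≈ -1.5706e+7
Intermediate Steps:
j(c, Z) = 3/2 - 3*c/4 (j(c, Z) = 3*(2 - c)/4 = 3/2 - 3*c/4)
y(z, a) = √(z + z*(3/2 - 3*a/4)) (y(z, a) = √(z + ((3/2 - 3*a/4)*z + 0)) = √(z + (z*(3/2 - 3*a/4) + 0)) = √(z + z*(3/2 - 3*a/4)))
(-420 - 3588)*(3907 + y(T(9, -8), -17)) = (-420 - 3588)*(3907 + √(9*(10 - 3*(-17)))/2) = -4008*(3907 + √(9*(10 + 51))/2) = -4008*(3907 + √(9*61)/2) = -4008*(3907 + √549/2) = -4008*(3907 + (3*√61)/2) = -4008*(3907 + 3*√61/2) = -15659256 - 6012*√61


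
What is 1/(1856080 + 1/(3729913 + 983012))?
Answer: 4712925/8747565834001 ≈ 5.3877e-7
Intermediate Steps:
1/(1856080 + 1/(3729913 + 983012)) = 1/(1856080 + 1/4712925) = 1/(8747565834001/4712925) = 4712925/8747565834001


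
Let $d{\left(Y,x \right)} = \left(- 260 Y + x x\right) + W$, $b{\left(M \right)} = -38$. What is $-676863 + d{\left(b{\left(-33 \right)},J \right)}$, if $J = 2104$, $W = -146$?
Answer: $3759687$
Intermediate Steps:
$d{\left(Y,x \right)} = -146 + x^{2} - 260 Y$ ($d{\left(Y,x \right)} = \left(- 260 Y + x x\right) - 146 = \left(- 260 Y + x^{2}\right) - 146 = \left(x^{2} - 260 Y\right) - 146 = -146 + x^{2} - 260 Y$)
$-676863 + d{\left(b{\left(-33 \right)},J \right)} = -676863 - \left(-9734 - 4426816\right) = -676863 + \left(-146 + 4426816 + 9880\right) = -676863 + 4436550 = 3759687$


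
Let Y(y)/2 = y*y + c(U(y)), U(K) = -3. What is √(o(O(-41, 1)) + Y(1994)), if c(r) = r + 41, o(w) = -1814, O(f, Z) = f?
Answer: √7950334 ≈ 2819.6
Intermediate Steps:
c(r) = 41 + r
Y(y) = 76 + 2*y² (Y(y) = 2*(y*y + (41 - 3)) = 2*(y² + 38) = 2*(38 + y²) = 76 + 2*y²)
√(o(O(-41, 1)) + Y(1994)) = √(-1814 + (76 + 2*1994²)) = √(-1814 + (76 + 2*3976036)) = √(-1814 + (76 + 7952072)) = √(-1814 + 7952148) = √7950334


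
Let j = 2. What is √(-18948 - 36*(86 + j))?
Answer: 2*I*√5529 ≈ 148.71*I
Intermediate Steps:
√(-18948 - 36*(86 + j)) = √(-18948 - 36*(86 + 2)) = √(-18948 - 36*88) = √(-18948 - 3168) = √(-22116) = 2*I*√5529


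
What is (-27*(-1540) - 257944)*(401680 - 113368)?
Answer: -62380337568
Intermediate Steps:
(-27*(-1540) - 257944)*(401680 - 113368) = (41580 - 257944)*288312 = -216364*288312 = -62380337568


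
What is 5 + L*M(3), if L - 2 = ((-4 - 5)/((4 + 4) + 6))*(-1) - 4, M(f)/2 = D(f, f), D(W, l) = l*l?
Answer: -136/7 ≈ -19.429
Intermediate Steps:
D(W, l) = l²
M(f) = 2*f²
L = -19/14 (L = 2 + (((-4 - 5)/((4 + 4) + 6))*(-1) - 4) = 2 + (-9/(8 + 6)*(-1) - 4) = 2 + (-9/14*(-1) - 4) = 2 + (9/14 - 4) = 2 - 47/14 = -19/14 ≈ -1.3571)
5 + L*M(3) = 5 - 19*3²/7 = 5 - 19*9/7 = 5 - 19/14*18 = 5 - 171/7 = -136/7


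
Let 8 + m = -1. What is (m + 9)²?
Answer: 0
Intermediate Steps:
m = -9 (m = -8 - 1 = -9)
(m + 9)² = (-9 + 9)² = 0² = 0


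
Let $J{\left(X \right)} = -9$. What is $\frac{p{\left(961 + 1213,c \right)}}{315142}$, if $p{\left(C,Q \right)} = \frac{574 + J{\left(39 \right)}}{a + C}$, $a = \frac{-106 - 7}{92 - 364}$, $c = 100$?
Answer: $\frac{76840}{93193949811} \approx 8.2452 \cdot 10^{-7}$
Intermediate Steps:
$a = \frac{113}{272}$ ($a = - \frac{113}{-272} = \left(-113\right) \left(- \frac{1}{272}\right) = \frac{113}{272} \approx 0.41544$)
$p{\left(C,Q \right)} = \frac{565}{\frac{113}{272} + C}$ ($p{\left(C,Q \right)} = \frac{574 - 9}{\frac{113}{272} + C} = \frac{565}{\frac{113}{272} + C}$)
$\frac{p{\left(961 + 1213,c \right)}}{315142} = \frac{153680 \frac{1}{113 + 272 \left(961 + 1213\right)}}{315142} = \frac{153680}{113 + 272 \cdot 2174} \cdot \frac{1}{315142} = \frac{153680}{113 + 591328} \cdot \frac{1}{315142} = \frac{153680}{591441} \cdot \frac{1}{315142} = \frac{76840}{93193949811}$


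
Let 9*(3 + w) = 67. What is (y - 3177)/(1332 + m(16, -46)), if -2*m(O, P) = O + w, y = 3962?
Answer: 7065/11896 ≈ 0.59390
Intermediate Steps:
w = 40/9 (w = -3 + (1/9)*67 = -3 + 67/9 = 40/9 ≈ 4.4444)
m(O, P) = -20/9 - O/2 (m(O, P) = -(O + 40/9)/2 = -(40/9 + O)/2 = -20/9 - O/2)
(y - 3177)/(1332 + m(16, -46)) = (3962 - 3177)/(1332 + (-20/9 - 1/2*16)) = 785/(1332 + (-20/9 - 8)) = 785/(1332 - 92/9) = 785/(11896/9) = 785*(9/11896) = 7065/11896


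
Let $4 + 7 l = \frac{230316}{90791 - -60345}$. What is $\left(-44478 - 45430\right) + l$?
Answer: $- \frac{23779680661}{264488} \approx -89908.0$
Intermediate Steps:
$l = - \frac{93557}{264488}$ ($l = - \frac{4}{7} + \frac{230316 \frac{1}{90791 - -60345}}{7} = - \frac{4}{7} + \frac{230316 \frac{1}{90791 + 60345}}{7} = - \frac{4}{7} + \frac{230316 \cdot \frac{1}{151136}}{7} = - \frac{4}{7} + \frac{1}{7} \cdot \frac{57579}{37784} = - \frac{4}{7} + \frac{57579}{264488} = - \frac{93557}{264488} \approx -0.35373$)
$\left(-44478 - 45430\right) + l = \left(-44478 - 45430\right) - \frac{93557}{264488} = -89908 - \frac{93557}{264488} = - \frac{23779680661}{264488}$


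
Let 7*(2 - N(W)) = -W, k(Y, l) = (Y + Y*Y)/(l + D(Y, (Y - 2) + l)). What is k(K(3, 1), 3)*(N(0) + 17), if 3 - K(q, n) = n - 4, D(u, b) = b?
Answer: 399/5 ≈ 79.800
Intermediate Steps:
K(q, n) = 7 - n (K(q, n) = 3 - (n - 4) = 3 - (-4 + n) = 3 + (4 - n) = 7 - n)
k(Y, l) = (Y + Y²)/(-2 + Y + 2*l) (k(Y, l) = (Y + Y*Y)/(l + ((Y - 2) + l)) = (Y + Y²)/(l + ((-2 + Y) + l)) = (Y + Y²)/(l + (-2 + Y + l)) = (Y + Y²)/(-2 + Y + 2*l))
N(W) = 2 + W/7 (N(W) = 2 - (-1)*W/7 = 2 + W/7)
k(K(3, 1), 3)*(N(0) + 17) = ((7 - 1*1)*(1 + (7 - 1*1))/(-2 + (7 - 1*1) + 2*3))*((2 + (⅐)*0) + 17) = ((7 - 1)*(1 + (7 - 1))/(-2 + (7 - 1) + 6))*((2 + 0) + 17) = (6*(1 + 6)/(-2 + 6 + 6))*(2 + 17) = (6*7/10)*19 = (6*(⅒)*7)*19 = (21/5)*19 = 399/5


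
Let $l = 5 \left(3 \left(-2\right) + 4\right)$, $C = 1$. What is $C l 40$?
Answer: $-400$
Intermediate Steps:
$l = -10$ ($l = 5 \left(-6 + 4\right) = 5 \left(-2\right) = -10$)
$C l 40 = 1 \left(-10\right) 40 = \left(-10\right) 40 = -400$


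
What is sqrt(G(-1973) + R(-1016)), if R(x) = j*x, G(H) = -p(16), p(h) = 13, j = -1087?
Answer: sqrt(1104379) ≈ 1050.9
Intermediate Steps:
G(H) = -13 (G(H) = -1*13 = -13)
R(x) = -1087*x
sqrt(G(-1973) + R(-1016)) = sqrt(-13 - 1087*(-1016)) = sqrt(-13 + 1104392) = sqrt(1104379)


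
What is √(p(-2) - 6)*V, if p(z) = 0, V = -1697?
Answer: -1697*I*√6 ≈ -4156.8*I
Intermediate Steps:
√(p(-2) - 6)*V = √(0 - 6)*(-1697) = √(-6)*(-1697) = (I*√6)*(-1697) = -1697*I*√6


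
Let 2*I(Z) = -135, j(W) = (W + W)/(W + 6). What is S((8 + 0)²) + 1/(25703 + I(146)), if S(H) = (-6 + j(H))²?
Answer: 1092895086/62806975 ≈ 17.401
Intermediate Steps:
j(W) = 2*W/(6 + W) (j(W) = (2*W)/(6 + W) = 2*W/(6 + W))
I(Z) = -135/2 (I(Z) = (½)*(-135) = -135/2)
S(H) = (-6 + 2*H/(6 + H))²
S((8 + 0)²) + 1/(25703 + I(146)) = 16*(9 + (8 + 0)²)²/(6 + (8 + 0)²)² + 1/(25703 - 135/2) = 16*(9 + 8²)²/(6 + 8²)² + 1/(51271/2) = 16*(9 + 64)²/(6 + 64)² + 2/51271 = 16*73²/70² + 2/51271 = 16*(1/4900)*5329 + 2/51271 = 21316/1225 + 2/51271 = 1092895086/62806975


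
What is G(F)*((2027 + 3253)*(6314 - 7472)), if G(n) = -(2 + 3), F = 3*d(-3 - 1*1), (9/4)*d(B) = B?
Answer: 30571200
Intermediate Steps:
d(B) = 4*B/9
F = -16/3 (F = 3*(4*(-3 - 1*1)/9) = 3*(4*(-3 - 1)/9) = 3*((4/9)*(-4)) = 3*(-16/9) = -16/3 ≈ -5.3333)
G(n) = -5 (G(n) = -1*5 = -5)
G(F)*((2027 + 3253)*(6314 - 7472)) = -5*(2027 + 3253)*(6314 - 7472) = -26400*(-1158) = -5*(-6114240) = 30571200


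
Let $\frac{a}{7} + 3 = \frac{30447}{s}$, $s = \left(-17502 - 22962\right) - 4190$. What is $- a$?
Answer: $\frac{1150863}{44654} \approx 25.773$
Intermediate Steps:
$s = -44654$ ($s = \left(-17502 - 22962\right) - 4190 = -40464 - 4190 = -44654$)
$a = - \frac{1150863}{44654}$ ($a = -21 + 7 \frac{30447}{-44654} = -21 + 7 \cdot 30447 \left(- \frac{1}{44654}\right) = -21 + 7 \left(- \frac{30447}{44654}\right) = -21 - \frac{213129}{44654} = - \frac{1150863}{44654} \approx -25.773$)
$- a = \left(-1\right) \left(- \frac{1150863}{44654}\right) = \frac{1150863}{44654}$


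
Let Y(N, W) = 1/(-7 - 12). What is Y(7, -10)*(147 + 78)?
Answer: -225/19 ≈ -11.842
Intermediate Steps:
Y(N, W) = -1/19 (Y(N, W) = 1/(-19) = -1/19)
Y(7, -10)*(147 + 78) = -(147 + 78)/19 = -1/19*225 = -225/19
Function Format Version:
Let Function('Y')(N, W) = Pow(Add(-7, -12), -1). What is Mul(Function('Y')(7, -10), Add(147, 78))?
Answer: Rational(-225, 19) ≈ -11.842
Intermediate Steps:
Function('Y')(N, W) = Rational(-1, 19) (Function('Y')(N, W) = Pow(-19, -1) = Rational(-1, 19))
Mul(Function('Y')(7, -10), Add(147, 78)) = Mul(Rational(-1, 19), Add(147, 78)) = Mul(Rational(-1, 19), 225) = Rational(-225, 19)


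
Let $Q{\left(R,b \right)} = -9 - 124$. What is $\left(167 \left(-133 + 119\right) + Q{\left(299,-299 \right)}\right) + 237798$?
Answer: $235327$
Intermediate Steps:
$Q{\left(R,b \right)} = -133$
$\left(167 \left(-133 + 119\right) + Q{\left(299,-299 \right)}\right) + 237798 = \left(167 \left(-133 + 119\right) - 133\right) + 237798 = \left(167 \left(-14\right) - 133\right) + 237798 = \left(-2338 - 133\right) + 237798 = -2471 + 237798 = 235327$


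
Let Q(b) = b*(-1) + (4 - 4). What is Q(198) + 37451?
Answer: 37253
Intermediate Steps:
Q(b) = -b (Q(b) = -b + 0 = -b)
Q(198) + 37451 = -1*198 + 37451 = -198 + 37451 = 37253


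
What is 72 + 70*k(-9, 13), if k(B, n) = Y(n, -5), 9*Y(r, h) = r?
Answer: 1558/9 ≈ 173.11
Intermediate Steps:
Y(r, h) = r/9
k(B, n) = n/9
72 + 70*k(-9, 13) = 72 + 70*((1/9)*13) = 72 + 70*(13/9) = 72 + 910/9 = 1558/9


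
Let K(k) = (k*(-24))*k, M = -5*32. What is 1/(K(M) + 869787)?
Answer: 1/255387 ≈ 3.9156e-6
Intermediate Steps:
M = -160
K(k) = -24*k² (K(k) = (-24*k)*k = -24*k²)
1/(K(M) + 869787) = 1/(-24*(-160)² + 869787) = 1/(-24*25600 + 869787) = 1/(-614400 + 869787) = 1/255387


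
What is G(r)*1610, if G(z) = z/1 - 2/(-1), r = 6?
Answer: 12880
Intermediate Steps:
G(z) = 2 + z (G(z) = z*1 - 2*(-1) = z + 2 = 2 + z)
G(r)*1610 = (2 + 6)*1610 = 8*1610 = 12880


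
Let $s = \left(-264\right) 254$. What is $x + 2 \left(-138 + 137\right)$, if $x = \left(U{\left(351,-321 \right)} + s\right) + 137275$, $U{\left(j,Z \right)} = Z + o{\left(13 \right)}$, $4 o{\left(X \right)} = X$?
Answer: $\frac{279597}{4} \approx 69899.0$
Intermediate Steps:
$s = -67056$
$o{\left(X \right)} = \frac{X}{4}$
$U{\left(j,Z \right)} = \frac{13}{4} + Z$ ($U{\left(j,Z \right)} = Z + \frac{1}{4} \cdot 13 = Z + \frac{13}{4} = \frac{13}{4} + Z$)
$x = \frac{279605}{4}$ ($x = \left(\left(\frac{13}{4} - 321\right) - 67056\right) + 137275 = \left(- \frac{1271}{4} - 67056\right) + 137275 = - \frac{269495}{4} + 137275 = \frac{279605}{4} \approx 69901.0$)
$x + 2 \left(-138 + 137\right) = \frac{279605}{4} + 2 \left(-138 + 137\right) = \frac{279605}{4} + 2 \left(-1\right) = \frac{279605}{4} - 2 = \frac{279597}{4}$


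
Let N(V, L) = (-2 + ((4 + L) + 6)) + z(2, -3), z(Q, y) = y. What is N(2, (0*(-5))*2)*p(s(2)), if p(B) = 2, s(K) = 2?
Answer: 10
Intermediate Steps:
N(V, L) = 5 + L (N(V, L) = (-2 + ((4 + L) + 6)) - 3 = (-2 + (10 + L)) - 3 = (8 + L) - 3 = 5 + L)
N(2, (0*(-5))*2)*p(s(2)) = (5 + (0*(-5))*2)*2 = (5 + 0*2)*2 = (5 + 0)*2 = 5*2 = 10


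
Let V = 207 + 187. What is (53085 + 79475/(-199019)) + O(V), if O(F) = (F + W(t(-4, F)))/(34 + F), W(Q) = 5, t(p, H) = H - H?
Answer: 265990158853/5010596 ≈ 53086.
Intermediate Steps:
V = 394
t(p, H) = 0
O(F) = (5 + F)/(34 + F) (O(F) = (F + 5)/(34 + F) = (5 + F)/(34 + F))
(53085 + 79475/(-199019)) + O(V) = (53085 + 79475/(-199019)) + (5 + 394)/(34 + 394) = (53085 + 79475*(-1/199019)) + 399/428 = (53085 - 4675/11707) + (1/428)*399 = 621461420/11707 + 399/428 = 265990158853/5010596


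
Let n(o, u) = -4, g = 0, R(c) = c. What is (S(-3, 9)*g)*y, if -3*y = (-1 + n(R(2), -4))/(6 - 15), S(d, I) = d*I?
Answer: 0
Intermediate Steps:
S(d, I) = I*d
y = -5/27 (y = -(-1 - 4)/(3*(6 - 15)) = -(-5)/(3*(-9)) = -(-5)*(-1)/(3*9) = -⅓*5/9 = -5/27 ≈ -0.18519)
(S(-3, 9)*g)*y = ((9*(-3))*0)*(-5/27) = -27*0*(-5/27) = 0*(-5/27) = 0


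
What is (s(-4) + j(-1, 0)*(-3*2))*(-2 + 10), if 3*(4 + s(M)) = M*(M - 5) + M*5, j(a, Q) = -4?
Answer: 608/3 ≈ 202.67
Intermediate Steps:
s(M) = -4 + 5*M/3 + M*(-5 + M)/3 (s(M) = -4 + (M*(M - 5) + M*5)/3 = -4 + (M*(-5 + M) + 5*M)/3 = -4 + (5*M + M*(-5 + M))/3 = -4 + (5*M/3 + M*(-5 + M)/3) = -4 + 5*M/3 + M*(-5 + M)/3)
(s(-4) + j(-1, 0)*(-3*2))*(-2 + 10) = ((-4 + (⅓)*(-4)²) - (-12)*2)*(-2 + 10) = ((-4 + (⅓)*16) - 4*(-6))*8 = ((-4 + 16/3) + 24)*8 = (4/3 + 24)*8 = (76/3)*8 = 608/3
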